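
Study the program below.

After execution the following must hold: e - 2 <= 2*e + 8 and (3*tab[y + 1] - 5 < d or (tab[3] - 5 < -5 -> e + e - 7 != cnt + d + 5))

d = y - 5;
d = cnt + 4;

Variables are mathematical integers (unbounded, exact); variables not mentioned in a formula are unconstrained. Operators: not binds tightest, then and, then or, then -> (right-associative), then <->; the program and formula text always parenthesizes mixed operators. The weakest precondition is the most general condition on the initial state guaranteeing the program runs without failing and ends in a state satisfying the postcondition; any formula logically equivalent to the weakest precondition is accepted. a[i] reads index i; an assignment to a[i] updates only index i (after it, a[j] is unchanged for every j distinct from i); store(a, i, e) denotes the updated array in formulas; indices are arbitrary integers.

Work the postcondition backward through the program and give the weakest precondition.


Working backward. After the program, the postcondition e - 2 <= 2*e + 8 and (3*tab[y + 1] - 5 < d or (tab[3] - 5 < -5 -> e + e - 7 != cnt + d + 5)) must hold; in canonical form it is e >= -10 and (3*tab[y + 1] < d + 5 or (tab[3] < 0 -> 2*e != cnt + d + 12)).
Before d := cnt + 4: e >= -10 and (3*tab[y + 1] < cnt + 9 or (tab[3] < 0 -> 2*e != 2*cnt + 16))
Before d := y - 5: e >= -10 and (3*tab[y + 1] < cnt + 9 or (tab[3] < 0 -> 2*e != 2*cnt + 16))
Answer: WP = e >= -10 and (3*tab[y + 1] < cnt + 9 or (tab[3] < 0 -> 2*e != 2*cnt + 16))


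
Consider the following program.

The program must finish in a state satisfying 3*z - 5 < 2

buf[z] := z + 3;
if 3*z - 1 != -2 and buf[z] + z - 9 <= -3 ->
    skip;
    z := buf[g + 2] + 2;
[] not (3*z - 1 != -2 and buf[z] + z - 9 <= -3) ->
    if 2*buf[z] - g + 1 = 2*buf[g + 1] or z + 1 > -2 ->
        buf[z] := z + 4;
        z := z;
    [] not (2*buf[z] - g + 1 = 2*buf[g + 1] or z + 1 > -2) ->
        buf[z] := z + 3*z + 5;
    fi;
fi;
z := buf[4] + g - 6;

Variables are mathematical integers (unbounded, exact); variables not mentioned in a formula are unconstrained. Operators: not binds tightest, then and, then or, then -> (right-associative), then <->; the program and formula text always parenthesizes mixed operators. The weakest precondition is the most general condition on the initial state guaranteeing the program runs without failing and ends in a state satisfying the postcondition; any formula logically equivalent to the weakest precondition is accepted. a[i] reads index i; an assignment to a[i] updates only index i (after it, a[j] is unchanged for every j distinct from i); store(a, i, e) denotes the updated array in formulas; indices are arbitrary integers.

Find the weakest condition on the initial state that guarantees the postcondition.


Working backward. After the program, the postcondition 3*z - 5 < 2 must hold; in canonical form it is 3*z < 7.
Before z := buf[4] + g - 6: 3*buf[4] + 3*g < 25
Then branch requires 3*buf[4] + 3*g < 25; else branch requires ((2*buf[z] = 2*buf[g + 1] + g - 1 or z > -3) -> 3*store(buf, z, z + 4)[4] + 3*g < 25) and ((not (2*buf[z] = 2*buf[g + 1] + g - 1 or z > -3)) -> 3*store(buf, z, 4*z + 5)[4] + 3*g < 25).
Before the if: ((3*z != -1 and buf[z] + z <= 6) -> 3*buf[4] + 3*g < 25) and ((not (3*z != -1 and buf[z] + z <= 6)) -> (((2*buf[z] = 2*buf[g + 1] + g - 1 or z > -3) -> 3*store(buf, z, z + 4)[4] + 3*g < 25) and ((not (2*buf[z] = 2*buf[g + 1] + g - 1 or z > -3)) -> 3*store(buf, z, 4*z + 5)[4] + 3*g < 25)))
Before buf[z] := z + 3: ((3*z != -1 and store(buf, z, z + 3)[z] + z <= 6) -> 3*store(buf, z, z + 3)[4] + 3*g < 25) and ((not (3*z != -1 and store(buf, z, z + 3)[z] + z <= 6)) -> (((2*store(buf, z, z + 3)[z] = 2*store(buf, z, z + 3)[g + 1] + g - 1 or z > -3) -> 3*store(store(buf, z, z + 3), z, z + 4)[4] + 3*g < 25) and ((not (2*store(buf, z, z + 3)[z] = 2*store(buf, z, z + 3)[g + 1] + g - 1 or z > -3)) -> 3*store(store(buf, z, z + 3), z, 4*z + 5)[4] + 3*g < 25)))
Answer: WP = ((3*z != -1 and store(buf, z, z + 3)[z] + z <= 6) -> 3*store(buf, z, z + 3)[4] + 3*g < 25) and ((not (3*z != -1 and store(buf, z, z + 3)[z] + z <= 6)) -> (((2*store(buf, z, z + 3)[z] = 2*store(buf, z, z + 3)[g + 1] + g - 1 or z > -3) -> 3*store(store(buf, z, z + 3), z, z + 4)[4] + 3*g < 25) and ((not (2*store(buf, z, z + 3)[z] = 2*store(buf, z, z + 3)[g + 1] + g - 1 or z > -3)) -> 3*store(store(buf, z, z + 3), z, 4*z + 5)[4] + 3*g < 25)))


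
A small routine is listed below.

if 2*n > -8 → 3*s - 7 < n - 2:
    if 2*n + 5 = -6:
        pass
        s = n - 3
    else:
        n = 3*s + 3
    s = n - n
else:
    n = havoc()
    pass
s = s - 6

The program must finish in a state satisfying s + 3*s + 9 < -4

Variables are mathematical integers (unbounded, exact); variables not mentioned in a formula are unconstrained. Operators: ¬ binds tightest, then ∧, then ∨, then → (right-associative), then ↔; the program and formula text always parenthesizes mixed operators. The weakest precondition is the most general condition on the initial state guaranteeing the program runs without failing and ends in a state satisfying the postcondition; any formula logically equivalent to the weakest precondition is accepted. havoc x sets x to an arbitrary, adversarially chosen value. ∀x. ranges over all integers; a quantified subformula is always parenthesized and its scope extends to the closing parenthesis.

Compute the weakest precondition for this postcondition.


Working backward. After the program, the postcondition s + 3*s + 9 < -4 must hold; in canonical form it is 4*s < -13.
Before s := s - 6: 4*s < 11
Then branch requires true; else branch requires 4*s < 11.
Before the if: (¬(2*n > -8 → 3*s < n + 5)) → 4*s < 11
Answer: WP = (¬(2*n > -8 → 3*s < n + 5)) → 4*s < 11


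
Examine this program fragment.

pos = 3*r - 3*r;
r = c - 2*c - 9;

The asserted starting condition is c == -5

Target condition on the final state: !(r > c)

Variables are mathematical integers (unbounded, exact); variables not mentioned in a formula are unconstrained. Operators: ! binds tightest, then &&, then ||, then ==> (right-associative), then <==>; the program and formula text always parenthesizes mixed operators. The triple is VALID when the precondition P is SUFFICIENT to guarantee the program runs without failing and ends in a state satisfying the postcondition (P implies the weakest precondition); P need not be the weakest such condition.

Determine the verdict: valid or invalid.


Working backward. After the program, !(r > c) must hold.
Before r := c - 2*c - 9: !(2*c < -9)
Before pos := 3*r - 3*r: !(2*c < -9)
The weakest precondition is !(2*c < -9).
Check whether c == -5 implies it.
Countermodel: at the initial state c = -5, the precondition holds but the weakest precondition fails.
Answer: invalid


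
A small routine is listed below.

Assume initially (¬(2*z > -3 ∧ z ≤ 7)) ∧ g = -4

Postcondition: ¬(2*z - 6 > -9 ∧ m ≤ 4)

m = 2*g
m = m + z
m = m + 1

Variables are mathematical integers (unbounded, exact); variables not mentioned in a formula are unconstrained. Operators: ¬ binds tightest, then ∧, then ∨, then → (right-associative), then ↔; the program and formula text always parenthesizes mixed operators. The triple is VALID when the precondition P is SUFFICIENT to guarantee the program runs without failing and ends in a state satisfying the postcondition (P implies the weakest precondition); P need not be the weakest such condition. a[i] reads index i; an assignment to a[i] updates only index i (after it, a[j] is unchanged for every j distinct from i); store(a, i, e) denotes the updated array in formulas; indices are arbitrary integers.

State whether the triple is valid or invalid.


Working backward. After the program, the postcondition ¬(2*z - 6 > -9 ∧ m ≤ 4) must hold; in canonical form it is ¬(2*z > -3 ∧ m ≤ 4).
Before m := m + 1: ¬(2*z > -3 ∧ m ≤ 3)
Before m := m + z: ¬(2*z > -3 ∧ m + z ≤ 3)
Before m := 2*g: ¬(2*z > -3 ∧ 2*g + z ≤ 3)
The weakest precondition is ¬(2*z > -3 ∧ 2*g + z ≤ 3).
Check whether (¬(2*z > -3 ∧ z ≤ 7)) ∧ g = -4 implies it.
Countermodel: at the initial state g = -4, z = 8, the precondition holds but the weakest precondition fails.
Answer: invalid


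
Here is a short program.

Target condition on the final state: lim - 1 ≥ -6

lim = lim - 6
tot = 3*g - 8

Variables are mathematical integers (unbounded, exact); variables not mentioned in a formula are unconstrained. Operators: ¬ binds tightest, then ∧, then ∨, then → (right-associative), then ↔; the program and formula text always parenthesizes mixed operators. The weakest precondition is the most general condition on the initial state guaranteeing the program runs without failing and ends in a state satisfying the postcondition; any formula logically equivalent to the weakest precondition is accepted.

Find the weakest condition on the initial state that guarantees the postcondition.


Working backward. After the program, the postcondition lim - 1 ≥ -6 must hold; in canonical form it is lim ≥ -5.
Before tot := 3*g - 8: lim ≥ -5
Before lim := lim - 6: lim ≥ 1
Answer: WP = lim ≥ 1


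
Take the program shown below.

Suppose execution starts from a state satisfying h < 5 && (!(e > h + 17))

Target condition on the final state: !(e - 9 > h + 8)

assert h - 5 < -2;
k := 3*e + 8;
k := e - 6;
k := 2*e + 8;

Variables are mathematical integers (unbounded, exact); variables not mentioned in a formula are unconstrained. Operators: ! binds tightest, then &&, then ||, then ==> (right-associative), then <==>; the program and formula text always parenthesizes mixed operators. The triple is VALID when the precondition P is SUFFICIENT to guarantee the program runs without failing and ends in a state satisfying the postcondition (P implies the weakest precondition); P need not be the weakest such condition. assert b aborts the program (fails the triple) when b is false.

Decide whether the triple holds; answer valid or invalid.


Working backward. After the program, the postcondition !(e - 9 > h + 8) must hold; in canonical form it is !(e > h + 17).
Before k := 2*e + 8: !(e > h + 17)
Before k := e - 6: !(e > h + 17)
Before k := 3*e + 8: !(e > h + 17)
Before assert h - 5 < -2: h < 3 && (!(e > h + 17))
The weakest precondition is h < 3 && (!(e > h + 17)).
Check whether h < 5 && (!(e > h + 17)) implies it.
Countermodel: at the initial state e = 20, h = 3, the precondition holds but the weakest precondition fails.
Answer: invalid


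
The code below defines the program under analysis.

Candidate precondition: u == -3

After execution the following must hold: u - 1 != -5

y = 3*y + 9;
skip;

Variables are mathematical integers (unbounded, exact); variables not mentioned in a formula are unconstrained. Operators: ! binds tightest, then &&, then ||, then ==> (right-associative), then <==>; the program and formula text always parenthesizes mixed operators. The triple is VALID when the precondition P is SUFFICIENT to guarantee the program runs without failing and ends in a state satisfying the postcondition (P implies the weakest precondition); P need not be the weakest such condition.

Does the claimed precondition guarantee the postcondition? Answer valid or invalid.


Working backward. After the program, the postcondition u - 1 != -5 must hold; in canonical form it is u != -4.
Before skip: u != -4
Before y := 3*y + 9: u != -4
The weakest precondition is u != -4.
Check whether u == -3 implies it.
Every state satisfying the precondition satisfies the weakest precondition: the implication holds.
Answer: valid


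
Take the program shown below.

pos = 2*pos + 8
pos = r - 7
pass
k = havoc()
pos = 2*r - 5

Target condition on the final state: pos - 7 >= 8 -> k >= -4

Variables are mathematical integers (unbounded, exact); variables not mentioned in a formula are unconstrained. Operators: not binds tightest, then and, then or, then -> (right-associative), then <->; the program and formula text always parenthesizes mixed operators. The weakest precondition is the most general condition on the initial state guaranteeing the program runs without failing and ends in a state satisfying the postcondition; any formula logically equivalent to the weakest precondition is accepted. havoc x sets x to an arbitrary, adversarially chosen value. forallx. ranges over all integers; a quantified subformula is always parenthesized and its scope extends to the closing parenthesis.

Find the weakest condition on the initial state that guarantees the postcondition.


Working backward. After the program, the postcondition pos - 7 >= 8 -> k >= -4 must hold; in canonical form it is pos >= 15 -> k >= -4.
Before pos := 2*r - 5: 2*r >= 20 -> k >= -4
Before havoc k: forall k_1. (2*r >= 20 -> k_1 >= -4)
Before skip: forall k_1. (2*r >= 20 -> k_1 >= -4)
Before pos := r - 7: forall k_1. (2*r >= 20 -> k_1 >= -4)
Before pos := 2*pos + 8: forall k_1. (2*r >= 20 -> k_1 >= -4)
Answer: WP = forall k_1. (2*r >= 20 -> k_1 >= -4)


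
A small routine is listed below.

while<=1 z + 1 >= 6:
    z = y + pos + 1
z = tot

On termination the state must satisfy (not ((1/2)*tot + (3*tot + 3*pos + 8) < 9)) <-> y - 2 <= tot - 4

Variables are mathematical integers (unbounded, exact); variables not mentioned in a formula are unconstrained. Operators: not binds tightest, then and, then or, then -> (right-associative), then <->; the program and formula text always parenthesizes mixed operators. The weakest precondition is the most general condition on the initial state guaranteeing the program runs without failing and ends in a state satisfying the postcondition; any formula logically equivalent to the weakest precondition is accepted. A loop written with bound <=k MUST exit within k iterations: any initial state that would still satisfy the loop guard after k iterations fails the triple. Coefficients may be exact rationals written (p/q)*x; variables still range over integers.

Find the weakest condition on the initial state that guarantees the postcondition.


Working backward. After the program, the postcondition (not ((1/2)*tot + (3*tot + 3*pos + 8) < 9)) <-> y - 2 <= tot - 4 must hold; in canonical form it is (not (3*pos + (7/2)*tot < 1)) <-> y <= tot - 2.
Before z := tot: (not (3*pos + (7/2)*tot < 1)) <-> y <= tot - 2
Before the loop (bound <=1), unroll the exhaustion recursion (WP_0 = exit-now case; WP_j = one more guarded iteration, up to j = 1):
  WP_0: (not (z >= 5)) and ((not (3*pos + (7/2)*tot < 1)) <-> y <= tot - 2)
  WP_1: (z >= 5 -> ((not (pos + y >= 4)) and ((not (3*pos + (7/2)*tot < 1)) <-> y <= tot - 2))) and ((not (z >= 5)) -> ((not (3*pos + (7/2)*tot < 1)) <-> y <= tot - 2))
So before the loop: (z >= 5 -> ((not (pos + y >= 4)) and ((not (3*pos + (7/2)*tot < 1)) <-> y <= tot - 2))) and ((not (z >= 5)) -> ((not (3*pos + (7/2)*tot < 1)) <-> y <= tot - 2))
Answer: WP = (z >= 5 -> ((not (pos + y >= 4)) and ((not (3*pos + (7/2)*tot < 1)) <-> y <= tot - 2))) and ((not (z >= 5)) -> ((not (3*pos + (7/2)*tot < 1)) <-> y <= tot - 2))


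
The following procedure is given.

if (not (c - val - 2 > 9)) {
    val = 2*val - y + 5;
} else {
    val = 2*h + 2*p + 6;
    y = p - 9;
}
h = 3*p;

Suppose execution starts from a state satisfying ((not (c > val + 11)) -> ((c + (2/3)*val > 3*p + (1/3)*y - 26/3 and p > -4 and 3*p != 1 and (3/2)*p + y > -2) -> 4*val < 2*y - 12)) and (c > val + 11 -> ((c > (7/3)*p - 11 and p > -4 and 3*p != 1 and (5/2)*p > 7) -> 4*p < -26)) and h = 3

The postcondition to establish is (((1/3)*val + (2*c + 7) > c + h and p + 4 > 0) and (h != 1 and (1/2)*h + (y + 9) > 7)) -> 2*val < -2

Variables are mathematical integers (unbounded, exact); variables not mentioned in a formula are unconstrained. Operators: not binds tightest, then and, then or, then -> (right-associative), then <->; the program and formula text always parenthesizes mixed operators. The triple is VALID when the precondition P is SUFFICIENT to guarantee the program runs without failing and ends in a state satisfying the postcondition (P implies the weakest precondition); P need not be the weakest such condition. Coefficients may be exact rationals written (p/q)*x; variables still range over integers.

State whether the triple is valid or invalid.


Working backward. After the program, the postcondition (((1/3)*val + (2*c + 7) > c + h and p + 4 > 0) and (h != 1 and (1/2)*h + (y + 9) > 7)) -> 2*val < -2 must hold; in canonical form it is (c + (1/3)*val > h - 7 and p > -4 and h != 1 and (1/2)*h + y > -2) -> 2*val < -2.
Before h := 3*p: (c + (1/3)*val > 3*p - 7 and p > -4 and 3*p != 1 and (3/2)*p + y > -2) -> 2*val < -2
Then branch requires (c + (2/3)*val > 3*p + (1/3)*y - 26/3 and p > -4 and 3*p != 1 and (3/2)*p + y > -2) -> 4*val < 2*y - 12; else branch requires (c + (2/3)*h > (7/3)*p - 9 and p > -4 and 3*p != 1 and (5/2)*p > 7) -> 4*h + 4*p < -14.
Before the if: ((not (c > val + 11)) -> ((c + (2/3)*val > 3*p + (1/3)*y - 26/3 and p > -4 and 3*p != 1 and (3/2)*p + y > -2) -> 4*val < 2*y - 12)) and (c > val + 11 -> ((c + (2/3)*h > (7/3)*p - 9 and p > -4 and 3*p != 1 and (5/2)*p > 7) -> 4*h + 4*p < -14))
The weakest precondition is ((not (c > val + 11)) -> ((c + (2/3)*val > 3*p + (1/3)*y - 26/3 and p > -4 and 3*p != 1 and (3/2)*p + y > -2) -> 4*val < 2*y - 12)) and (c > val + 11 -> ((c + (2/3)*h > (7/3)*p - 9 and p > -4 and 3*p != 1 and (5/2)*p > 7) -> 4*h + 4*p < -14)).
Check whether ((not (c > val + 11)) -> ((c + (2/3)*val > 3*p + (1/3)*y - 26/3 and p > -4 and 3*p != 1 and (3/2)*p + y > -2) -> 4*val < 2*y - 12)) and (c > val + 11 -> ((c > (7/3)*p - 11 and p > -4 and 3*p != 1 and (5/2)*p > 7) -> 4*p < -26)) and h = 3 implies it.
Every state satisfying the precondition satisfies the weakest precondition: the implication holds.
Answer: valid


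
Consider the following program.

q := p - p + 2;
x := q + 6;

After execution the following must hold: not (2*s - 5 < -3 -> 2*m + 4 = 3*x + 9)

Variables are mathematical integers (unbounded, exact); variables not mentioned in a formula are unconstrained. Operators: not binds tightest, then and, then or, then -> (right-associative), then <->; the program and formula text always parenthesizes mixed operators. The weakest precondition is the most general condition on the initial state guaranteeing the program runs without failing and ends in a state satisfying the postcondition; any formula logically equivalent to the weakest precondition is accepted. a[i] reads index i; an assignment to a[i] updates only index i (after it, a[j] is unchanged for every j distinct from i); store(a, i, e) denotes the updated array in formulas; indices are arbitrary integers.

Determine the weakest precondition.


Working backward. After the program, the postcondition not (2*s - 5 < -3 -> 2*m + 4 = 3*x + 9) must hold; in canonical form it is not (2*s < 2 -> 2*m = 3*x + 5).
Before x := q + 6: not (2*s < 2 -> 2*m = 3*q + 23)
Before q := p - p + 2: not (2*s < 2 -> 2*m = 29)
Answer: WP = not (2*s < 2 -> 2*m = 29)


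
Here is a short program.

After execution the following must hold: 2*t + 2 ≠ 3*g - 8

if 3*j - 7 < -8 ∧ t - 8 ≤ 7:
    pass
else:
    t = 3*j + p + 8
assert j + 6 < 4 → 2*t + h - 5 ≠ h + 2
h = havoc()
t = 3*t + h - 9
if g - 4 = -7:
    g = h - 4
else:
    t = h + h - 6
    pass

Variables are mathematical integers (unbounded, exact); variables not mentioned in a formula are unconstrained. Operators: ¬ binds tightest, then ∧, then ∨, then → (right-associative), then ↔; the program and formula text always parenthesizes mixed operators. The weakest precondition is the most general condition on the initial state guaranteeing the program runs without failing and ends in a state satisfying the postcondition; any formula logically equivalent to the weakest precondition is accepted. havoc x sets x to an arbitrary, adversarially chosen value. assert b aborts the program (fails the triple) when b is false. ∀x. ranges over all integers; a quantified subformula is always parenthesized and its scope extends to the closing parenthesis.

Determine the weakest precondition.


Working backward. After the program, the postcondition 2*t + 2 ≠ 3*g - 8 must hold; in canonical form it is 2*t ≠ 3*g - 10.
Then branch requires 2*t ≠ 3*h - 22; else branch requires 4*h ≠ 3*g + 2.
Before the if: (g = -3 → 2*t ≠ 3*h - 22) ∧ ((¬(g = -3)) → 4*h ≠ 3*g + 2)
Before t := 3*t + h - 9: (g = -3 → 6*t ≠ h - 4) ∧ ((¬(g = -3)) → 4*h ≠ 3*g + 2)
Before havoc h: ∀h_1. ((g = -3 → 6*t ≠ h_1 - 4) ∧ ((¬(g = -3)) → 4*h_1 ≠ 3*g + 2))
Before assert j + 6 < 4 → 2*t + h - 5 ≠ h + 2: (j < -2 → 2*t ≠ 7) ∧ (∀h_1. ((g = -3 → 6*t ≠ h_1 - 4) ∧ ((¬(g = -3)) → 4*h_1 ≠ 3*g + 2)))
Then branch requires (j < -2 → 2*t ≠ 7) ∧ (∀h_1. ((g = -3 → 6*t ≠ h_1 - 4) ∧ ((¬(g = -3)) → 4*h_1 ≠ 3*g + 2))); else branch requires (j < -2 → 6*j + 2*p ≠ -9) ∧ (∀h_1. ((g = -3 → 18*j + 6*p ≠ h_1 - 52) ∧ ((¬(g = -3)) → 4*h_1 ≠ 3*g + 2))).
Before the if: ((3*j < -1 ∧ t ≤ 15) → ((j < -2 → 2*t ≠ 7) ∧ (∀h_1. ((g = -3 → 6*t ≠ h_1 - 4) ∧ ((¬(g = -3)) → 4*h_1 ≠ 3*g + 2))))) ∧ ((¬(3*j < -1 ∧ t ≤ 15)) → ((j < -2 → 6*j + 2*p ≠ -9) ∧ (∀h_1. ((g = -3 → 18*j + 6*p ≠ h_1 - 52) ∧ ((¬(g = -3)) → 4*h_1 ≠ 3*g + 2)))))
Answer: WP = ((3*j < -1 ∧ t ≤ 15) → ((j < -2 → 2*t ≠ 7) ∧ (∀h_1. ((g = -3 → 6*t ≠ h_1 - 4) ∧ ((¬(g = -3)) → 4*h_1 ≠ 3*g + 2))))) ∧ ((¬(3*j < -1 ∧ t ≤ 15)) → ((j < -2 → 6*j + 2*p ≠ -9) ∧ (∀h_1. ((g = -3 → 18*j + 6*p ≠ h_1 - 52) ∧ ((¬(g = -3)) → 4*h_1 ≠ 3*g + 2)))))


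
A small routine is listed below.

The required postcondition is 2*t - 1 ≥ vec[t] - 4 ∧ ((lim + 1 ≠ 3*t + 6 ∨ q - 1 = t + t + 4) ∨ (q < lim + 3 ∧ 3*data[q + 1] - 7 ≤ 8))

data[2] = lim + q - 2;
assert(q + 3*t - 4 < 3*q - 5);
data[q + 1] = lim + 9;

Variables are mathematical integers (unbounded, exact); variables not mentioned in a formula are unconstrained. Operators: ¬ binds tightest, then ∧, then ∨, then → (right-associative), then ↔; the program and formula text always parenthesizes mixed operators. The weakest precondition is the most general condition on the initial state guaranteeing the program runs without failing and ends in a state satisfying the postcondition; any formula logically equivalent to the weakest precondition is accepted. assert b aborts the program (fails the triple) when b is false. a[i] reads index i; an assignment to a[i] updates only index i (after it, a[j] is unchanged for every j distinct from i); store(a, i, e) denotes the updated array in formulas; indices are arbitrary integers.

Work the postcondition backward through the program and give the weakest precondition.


Working backward. After the program, the postcondition 2*t - 1 ≥ vec[t] - 4 ∧ ((lim + 1 ≠ 3*t + 6 ∨ q - 1 = t + t + 4) ∨ (q < lim + 3 ∧ 3*data[q + 1] - 7 ≤ 8)) must hold; in canonical form it is 2*t ≥ vec[t] - 3 ∧ (lim ≠ 3*t + 5 ∨ q = 2*t + 5 ∨ (q < lim + 3 ∧ 3*data[q + 1] ≤ 15)).
Before data[q + 1] := lim + 9: 2*t ≥ vec[t] - 3 ∧ (lim ≠ 3*t + 5 ∨ q = 2*t + 5 ∨ (q < lim + 3 ∧ 3*store(data, q + 1, lim + 9)[q + 1] ≤ 15))
Before assert q + 3*t - 4 < 3*q - 5: 3*t < 2*q - 1 ∧ 2*t ≥ vec[t] - 3 ∧ (lim ≠ 3*t + 5 ∨ q = 2*t + 5 ∨ (q < lim + 3 ∧ 3*store(data, q + 1, lim + 9)[q + 1] ≤ 15))
Before data[2] := lim + q - 2: 3*t < 2*q - 1 ∧ 2*t ≥ vec[t] - 3 ∧ (lim ≠ 3*t + 5 ∨ q = 2*t + 5 ∨ (q < lim + 3 ∧ 3*store(store(data, 2, lim + q - 2), q + 1, lim + 9)[q + 1] ≤ 15))
Answer: WP = 3*t < 2*q - 1 ∧ 2*t ≥ vec[t] - 3 ∧ (lim ≠ 3*t + 5 ∨ q = 2*t + 5 ∨ (q < lim + 3 ∧ 3*store(store(data, 2, lim + q - 2), q + 1, lim + 9)[q + 1] ≤ 15))


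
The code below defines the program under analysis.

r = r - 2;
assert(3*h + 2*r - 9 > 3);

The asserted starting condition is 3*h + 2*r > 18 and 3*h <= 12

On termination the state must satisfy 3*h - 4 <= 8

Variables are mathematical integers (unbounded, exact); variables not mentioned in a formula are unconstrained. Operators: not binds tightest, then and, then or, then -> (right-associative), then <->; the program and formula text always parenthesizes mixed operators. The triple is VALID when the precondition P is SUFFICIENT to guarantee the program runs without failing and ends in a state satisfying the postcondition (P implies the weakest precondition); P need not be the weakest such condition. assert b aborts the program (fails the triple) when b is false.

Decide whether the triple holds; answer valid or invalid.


Working backward. After the program, the postcondition 3*h - 4 <= 8 must hold; in canonical form it is 3*h <= 12.
Before assert 3*h + 2*r - 9 > 3: 3*h + 2*r > 12 and 3*h <= 12
Before r := r - 2: 3*h + 2*r > 16 and 3*h <= 12
The weakest precondition is 3*h + 2*r > 16 and 3*h <= 12.
Check whether 3*h + 2*r > 18 and 3*h <= 12 implies it.
Every state satisfying the precondition satisfies the weakest precondition: the implication holds.
Answer: valid


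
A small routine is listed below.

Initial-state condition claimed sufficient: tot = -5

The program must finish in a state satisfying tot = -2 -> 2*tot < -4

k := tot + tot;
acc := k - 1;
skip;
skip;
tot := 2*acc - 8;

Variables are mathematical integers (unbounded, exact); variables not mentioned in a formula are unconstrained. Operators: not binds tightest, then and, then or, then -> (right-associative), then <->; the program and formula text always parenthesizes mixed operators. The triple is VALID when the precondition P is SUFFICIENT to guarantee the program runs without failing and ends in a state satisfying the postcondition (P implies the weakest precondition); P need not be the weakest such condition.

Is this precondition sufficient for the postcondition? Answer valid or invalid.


Working backward. After the program, tot = -2 -> 2*tot < -4 must hold.
Before tot := 2*acc - 8: 2*acc = 6 -> 4*acc < 12
Before skip: 2*acc = 6 -> 4*acc < 12
Before skip: 2*acc = 6 -> 4*acc < 12
Before acc := k - 1: 2*k = 8 -> 4*k < 16
Before k := tot + tot: 4*tot = 8 -> 8*tot < 16
The weakest precondition is 4*tot = 8 -> 8*tot < 16.
Check whether tot = -5 implies it.
Every state satisfying the precondition satisfies the weakest precondition: the implication holds.
Answer: valid


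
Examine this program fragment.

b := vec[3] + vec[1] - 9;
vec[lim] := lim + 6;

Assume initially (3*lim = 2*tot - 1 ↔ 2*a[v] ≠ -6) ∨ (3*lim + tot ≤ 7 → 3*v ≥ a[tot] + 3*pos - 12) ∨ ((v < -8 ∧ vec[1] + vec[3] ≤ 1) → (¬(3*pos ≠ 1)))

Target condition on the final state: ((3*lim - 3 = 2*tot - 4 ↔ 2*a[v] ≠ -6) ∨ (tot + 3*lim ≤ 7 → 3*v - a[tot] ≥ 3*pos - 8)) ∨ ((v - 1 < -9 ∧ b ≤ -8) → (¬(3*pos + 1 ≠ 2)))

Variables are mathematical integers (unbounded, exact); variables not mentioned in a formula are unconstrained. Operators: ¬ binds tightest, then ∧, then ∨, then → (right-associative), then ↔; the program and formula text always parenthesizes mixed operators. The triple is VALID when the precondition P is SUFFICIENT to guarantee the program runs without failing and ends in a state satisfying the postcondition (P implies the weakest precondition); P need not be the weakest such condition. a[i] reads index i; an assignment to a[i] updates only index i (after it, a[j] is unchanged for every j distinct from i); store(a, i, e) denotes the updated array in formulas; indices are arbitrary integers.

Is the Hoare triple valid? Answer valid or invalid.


Working backward. After the program, the postcondition ((3*lim - 3 = 2*tot - 4 ↔ 2*a[v] ≠ -6) ∨ (tot + 3*lim ≤ 7 → 3*v - a[tot] ≥ 3*pos - 8)) ∨ ((v - 1 < -9 ∧ b ≤ -8) → (¬(3*pos + 1 ≠ 2))) must hold; in canonical form it is (3*lim = 2*tot - 1 ↔ 2*a[v] ≠ -6) ∨ (3*lim + tot ≤ 7 → 3*v ≥ a[tot] + 3*pos - 8) ∨ ((v < -8 ∧ b ≤ -8) → (¬(3*pos ≠ 1))).
Before vec[lim] := lim + 6: (3*lim = 2*tot - 1 ↔ 2*a[v] ≠ -6) ∨ (3*lim + tot ≤ 7 → 3*v ≥ a[tot] + 3*pos - 8) ∨ ((v < -8 ∧ b ≤ -8) → (¬(3*pos ≠ 1)))
Before b := vec[3] + vec[1] - 9: (3*lim = 2*tot - 1 ↔ 2*a[v] ≠ -6) ∨ (3*lim + tot ≤ 7 → 3*v ≥ a[tot] + 3*pos - 8) ∨ ((v < -8 ∧ vec[1] + vec[3] ≤ 1) → (¬(3*pos ≠ 1)))
The weakest precondition is (3*lim = 2*tot - 1 ↔ 2*a[v] ≠ -6) ∨ (3*lim + tot ≤ 7 → 3*v ≥ a[tot] + 3*pos - 8) ∨ ((v < -8 ∧ vec[1] + vec[3] ≤ 1) → (¬(3*pos ≠ 1))).
Check whether (3*lim = 2*tot - 1 ↔ 2*a[v] ≠ -6) ∨ (3*lim + tot ≤ 7 → 3*v ≥ a[tot] + 3*pos - 12) ∨ ((v < -8 ∧ vec[1] + vec[3] ≤ 1) → (¬(3*pos ≠ 1))) implies it.
Countermodel: at the initial state a = {[-9] = 7, [0] = -15, [1] = -15, [3] = -15, elsewhere -15}, lim = 0, pos = 0, tot = 0, v = -9, vec = {[-9] = -7040, [0] = -7040, [1] = -7040, [3] = -15521, elsewhere -7040}, the precondition holds but the weakest precondition fails.
Answer: invalid


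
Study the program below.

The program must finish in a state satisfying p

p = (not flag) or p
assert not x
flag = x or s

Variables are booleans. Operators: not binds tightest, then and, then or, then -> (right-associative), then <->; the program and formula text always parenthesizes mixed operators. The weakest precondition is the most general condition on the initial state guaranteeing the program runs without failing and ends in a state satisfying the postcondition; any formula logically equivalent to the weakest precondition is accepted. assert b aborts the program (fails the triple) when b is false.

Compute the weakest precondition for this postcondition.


Working backward. After the program, p must hold.
Before flag := x or s: p
Before assert not x: (not x) and p
Before p := (not flag) or p: (not x) and ((not flag) or p)
Answer: WP = (not x) and ((not flag) or p)


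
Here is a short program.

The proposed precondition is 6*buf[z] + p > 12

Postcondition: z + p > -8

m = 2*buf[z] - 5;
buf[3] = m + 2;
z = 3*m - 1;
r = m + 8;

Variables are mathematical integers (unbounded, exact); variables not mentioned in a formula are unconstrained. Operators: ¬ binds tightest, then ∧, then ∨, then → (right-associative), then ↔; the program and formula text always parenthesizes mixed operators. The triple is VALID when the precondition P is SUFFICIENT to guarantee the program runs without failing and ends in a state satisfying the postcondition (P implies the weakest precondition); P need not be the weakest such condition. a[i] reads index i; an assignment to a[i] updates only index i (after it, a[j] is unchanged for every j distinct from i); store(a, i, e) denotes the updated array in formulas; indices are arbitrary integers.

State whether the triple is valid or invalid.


Working backward. After the program, the postcondition z + p > -8 must hold; in canonical form it is p + z > -8.
Before r := m + 8: p + z > -8
Before z := 3*m - 1: 3*m + p > -7
Before buf[3] := m + 2: 3*m + p > -7
Before m := 2*buf[z] - 5: 6*buf[z] + p > 8
The weakest precondition is 6*buf[z] + p > 8.
Check whether 6*buf[z] + p > 12 implies it.
Every state satisfying the precondition satisfies the weakest precondition: the implication holds.
Answer: valid


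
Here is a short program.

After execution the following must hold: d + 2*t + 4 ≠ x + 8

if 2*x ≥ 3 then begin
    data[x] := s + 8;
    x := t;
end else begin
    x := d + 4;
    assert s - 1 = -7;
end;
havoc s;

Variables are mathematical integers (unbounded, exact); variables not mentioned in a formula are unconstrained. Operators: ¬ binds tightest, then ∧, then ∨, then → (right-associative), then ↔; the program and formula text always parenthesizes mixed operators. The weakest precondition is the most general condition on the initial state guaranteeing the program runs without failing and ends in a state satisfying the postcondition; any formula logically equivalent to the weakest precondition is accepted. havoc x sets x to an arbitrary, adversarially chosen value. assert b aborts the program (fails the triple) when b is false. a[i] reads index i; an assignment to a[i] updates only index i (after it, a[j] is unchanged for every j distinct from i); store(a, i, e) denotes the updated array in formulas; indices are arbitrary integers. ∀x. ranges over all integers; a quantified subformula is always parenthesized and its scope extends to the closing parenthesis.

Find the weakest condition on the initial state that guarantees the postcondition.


Working backward. After the program, the postcondition d + 2*t + 4 ≠ x + 8 must hold; in canonical form it is d + 2*t ≠ x + 4.
Before havoc s: d + 2*t ≠ x + 4
Then branch requires d + t ≠ 4; else branch requires s = -6 ∧ 2*t ≠ 8.
Before the if: (2*x ≥ 3 → d + t ≠ 4) ∧ ((¬(2*x ≥ 3)) → (s = -6 ∧ 2*t ≠ 8))
Answer: WP = (2*x ≥ 3 → d + t ≠ 4) ∧ ((¬(2*x ≥ 3)) → (s = -6 ∧ 2*t ≠ 8))


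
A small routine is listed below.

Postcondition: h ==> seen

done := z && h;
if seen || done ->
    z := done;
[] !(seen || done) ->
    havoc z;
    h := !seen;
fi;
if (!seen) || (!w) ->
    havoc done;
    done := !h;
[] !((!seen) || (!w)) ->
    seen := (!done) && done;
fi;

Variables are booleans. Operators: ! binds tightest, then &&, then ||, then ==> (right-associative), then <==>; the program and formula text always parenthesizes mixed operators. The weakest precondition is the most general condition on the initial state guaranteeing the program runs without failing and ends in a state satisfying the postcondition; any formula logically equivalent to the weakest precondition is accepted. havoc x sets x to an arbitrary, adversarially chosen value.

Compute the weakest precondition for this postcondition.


Working backward. After the program, h ==> seen must hold.
Then branch requires h ==> seen; else branch requires !h.
Before the if: (((!seen) || (!w)) ==> (h ==> seen)) && ((!((!seen) || (!w))) ==> (!h))
Then branch requires (((!seen) || (!w)) ==> (h ==> seen)) && ((!((!seen) || (!w))) ==> (!h)); else branch requires (((!seen) || (!w)) ==> ((!seen) ==> seen)) && ((!((!seen) || (!w))) ==> seen).
Before the if: ((seen || done) ==> ((((!seen) || (!w)) ==> (h ==> seen)) && ((!((!seen) || (!w))) ==> (!h)))) && ((!(seen || done)) ==> ((((!seen) || (!w)) ==> ((!seen) ==> seen)) && ((!((!seen) || (!w))) ==> seen)))
Before done := z && h: ((seen || (z && h)) ==> ((((!seen) || (!w)) ==> (h ==> seen)) && ((!((!seen) || (!w))) ==> (!h)))) && ((!(seen || (z && h))) ==> ((((!seen) || (!w)) ==> ((!seen) ==> seen)) && ((!((!seen) || (!w))) ==> seen)))
Answer: WP = ((seen || (z && h)) ==> ((((!seen) || (!w)) ==> (h ==> seen)) && ((!((!seen) || (!w))) ==> (!h)))) && ((!(seen || (z && h))) ==> ((((!seen) || (!w)) ==> ((!seen) ==> seen)) && ((!((!seen) || (!w))) ==> seen)))


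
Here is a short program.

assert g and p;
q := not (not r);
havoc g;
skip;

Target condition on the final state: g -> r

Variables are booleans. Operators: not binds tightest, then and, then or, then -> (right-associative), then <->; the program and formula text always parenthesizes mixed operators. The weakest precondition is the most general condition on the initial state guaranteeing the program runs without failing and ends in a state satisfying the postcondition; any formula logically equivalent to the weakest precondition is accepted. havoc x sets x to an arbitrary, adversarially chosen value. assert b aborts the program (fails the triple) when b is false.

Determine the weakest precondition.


Working backward. After the program, g -> r must hold.
Before skip: g -> r
Before havoc g: r
Before q := not (not r): r
Before assert g and p: g and p and r
Answer: WP = g and p and r


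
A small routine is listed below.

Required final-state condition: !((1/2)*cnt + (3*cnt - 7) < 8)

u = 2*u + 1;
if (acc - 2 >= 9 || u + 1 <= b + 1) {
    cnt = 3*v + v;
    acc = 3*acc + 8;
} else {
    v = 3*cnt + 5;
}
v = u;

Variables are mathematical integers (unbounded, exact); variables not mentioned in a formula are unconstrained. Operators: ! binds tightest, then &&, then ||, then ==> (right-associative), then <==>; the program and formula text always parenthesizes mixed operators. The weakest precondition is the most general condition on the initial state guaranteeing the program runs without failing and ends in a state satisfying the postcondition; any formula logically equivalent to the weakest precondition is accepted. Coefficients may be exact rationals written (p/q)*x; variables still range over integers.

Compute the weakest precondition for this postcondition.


Working backward. After the program, the postcondition !((1/2)*cnt + (3*cnt - 7) < 8) must hold; in canonical form it is !((7/2)*cnt < 15).
Before v := u: !((7/2)*cnt < 15)
Then branch requires !(14*v < 15); else branch requires !((7/2)*cnt < 15).
Before the if: ((acc >= 11 || u <= b) ==> (!(14*v < 15))) && ((!(acc >= 11 || u <= b)) ==> (!((7/2)*cnt < 15)))
Before u := 2*u + 1: ((acc >= 11 || 2*u <= b - 1) ==> (!(14*v < 15))) && ((!(acc >= 11 || 2*u <= b - 1)) ==> (!((7/2)*cnt < 15)))
Answer: WP = ((acc >= 11 || 2*u <= b - 1) ==> (!(14*v < 15))) && ((!(acc >= 11 || 2*u <= b - 1)) ==> (!((7/2)*cnt < 15)))


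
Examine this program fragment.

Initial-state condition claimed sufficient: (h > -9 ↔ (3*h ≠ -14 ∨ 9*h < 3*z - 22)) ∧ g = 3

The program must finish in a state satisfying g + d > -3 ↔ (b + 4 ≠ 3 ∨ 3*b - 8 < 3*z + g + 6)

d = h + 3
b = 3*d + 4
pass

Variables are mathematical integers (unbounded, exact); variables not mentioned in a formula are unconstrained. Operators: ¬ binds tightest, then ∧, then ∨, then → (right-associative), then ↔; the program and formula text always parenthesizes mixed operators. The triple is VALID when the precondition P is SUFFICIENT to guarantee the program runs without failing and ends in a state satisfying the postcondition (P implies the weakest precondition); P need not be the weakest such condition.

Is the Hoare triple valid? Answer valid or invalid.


Working backward. After the program, the postcondition g + d > -3 ↔ (b + 4 ≠ 3 ∨ 3*b - 8 < 3*z + g + 6) must hold; in canonical form it is d + g > -3 ↔ (b ≠ -1 ∨ 3*b < g + 3*z + 14).
Before skip: d + g > -3 ↔ (b ≠ -1 ∨ 3*b < g + 3*z + 14)
Before b := 3*d + 4: d + g > -3 ↔ (3*d ≠ -5 ∨ 9*d < g + 3*z + 2)
Before d := h + 3: g + h > -6 ↔ (3*h ≠ -14 ∨ 9*h < g + 3*z - 25)
The weakest precondition is g + h > -6 ↔ (3*h ≠ -14 ∨ 9*h < g + 3*z - 25).
Check whether (h > -9 ↔ (3*h ≠ -14 ∨ 9*h < 3*z - 22)) ∧ g = 3 implies it.
Every state satisfying the precondition satisfies the weakest precondition: the implication holds.
Answer: valid


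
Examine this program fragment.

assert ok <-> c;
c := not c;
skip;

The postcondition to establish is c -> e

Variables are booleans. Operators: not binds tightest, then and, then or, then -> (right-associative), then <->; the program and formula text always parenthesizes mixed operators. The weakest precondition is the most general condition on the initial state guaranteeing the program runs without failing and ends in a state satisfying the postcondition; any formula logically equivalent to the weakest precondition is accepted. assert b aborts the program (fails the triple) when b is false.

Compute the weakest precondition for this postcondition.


Working backward. After the program, c -> e must hold.
Before skip: c -> e
Before c := not c: (not c) -> e
Before assert ok <-> c: (ok <-> c) and ((not c) -> e)
Answer: WP = (ok <-> c) and ((not c) -> e)


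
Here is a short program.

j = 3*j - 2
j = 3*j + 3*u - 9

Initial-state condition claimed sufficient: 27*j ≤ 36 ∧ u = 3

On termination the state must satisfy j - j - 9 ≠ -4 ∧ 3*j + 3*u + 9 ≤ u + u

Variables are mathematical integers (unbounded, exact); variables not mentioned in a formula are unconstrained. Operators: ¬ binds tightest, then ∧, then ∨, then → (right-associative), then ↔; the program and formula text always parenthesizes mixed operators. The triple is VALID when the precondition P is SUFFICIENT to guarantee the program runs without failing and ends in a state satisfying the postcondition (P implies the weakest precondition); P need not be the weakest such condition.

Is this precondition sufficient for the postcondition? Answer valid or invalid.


Working backward. After the program, the postcondition j - j - 9 ≠ -4 ∧ 3*j + 3*u + 9 ≤ u + u must hold; in canonical form it is 3*j + u ≤ -9.
Before j := 3*j + 3*u - 9: 9*j + 10*u ≤ 18
Before j := 3*j - 2: 27*j + 10*u ≤ 36
The weakest precondition is 27*j + 10*u ≤ 36.
Check whether 27*j ≤ 36 ∧ u = 3 implies it.
Countermodel: at the initial state j = 1, u = 3, the precondition holds but the weakest precondition fails.
Answer: invalid
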